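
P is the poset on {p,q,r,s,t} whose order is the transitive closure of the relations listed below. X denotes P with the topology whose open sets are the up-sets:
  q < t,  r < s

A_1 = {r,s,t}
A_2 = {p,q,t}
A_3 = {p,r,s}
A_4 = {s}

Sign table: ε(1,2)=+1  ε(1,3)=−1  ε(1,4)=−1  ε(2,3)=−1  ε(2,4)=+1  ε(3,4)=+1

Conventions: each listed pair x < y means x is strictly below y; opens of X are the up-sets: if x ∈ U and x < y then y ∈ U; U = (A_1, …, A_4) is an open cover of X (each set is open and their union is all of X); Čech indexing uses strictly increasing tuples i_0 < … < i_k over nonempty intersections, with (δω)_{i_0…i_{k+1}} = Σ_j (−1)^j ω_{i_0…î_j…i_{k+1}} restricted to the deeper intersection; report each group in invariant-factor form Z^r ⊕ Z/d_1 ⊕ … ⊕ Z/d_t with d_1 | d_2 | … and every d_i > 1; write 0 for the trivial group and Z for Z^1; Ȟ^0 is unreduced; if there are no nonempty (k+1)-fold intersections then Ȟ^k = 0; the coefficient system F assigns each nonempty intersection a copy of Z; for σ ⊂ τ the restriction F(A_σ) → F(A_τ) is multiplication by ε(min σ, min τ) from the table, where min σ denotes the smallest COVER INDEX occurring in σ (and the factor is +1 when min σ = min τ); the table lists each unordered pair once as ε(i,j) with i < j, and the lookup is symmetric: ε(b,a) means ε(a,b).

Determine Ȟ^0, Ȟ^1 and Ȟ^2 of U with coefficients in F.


nerve of the cover:
  A12={t} A13={r,s} A14={s} A23={p} A34={s}
  A134={s}
C dims 4,5,1; δ0: rk 3, SNF 1^3; δ1: rk 1, SNF 1^1
Ȟ^0 = (4 − 3) − 0 = 1, so Ȟ^0 ≅ Z
Ȟ^1 = (5 − 1) − 3 = 1, so Ȟ^1 ≅ Z
Ȟ^2 = (1 − 0) − 1 = 0, so Ȟ^2 ≅ 0

Ȟ^0 = Z; Ȟ^1 = Z; Ȟ^2 = 0


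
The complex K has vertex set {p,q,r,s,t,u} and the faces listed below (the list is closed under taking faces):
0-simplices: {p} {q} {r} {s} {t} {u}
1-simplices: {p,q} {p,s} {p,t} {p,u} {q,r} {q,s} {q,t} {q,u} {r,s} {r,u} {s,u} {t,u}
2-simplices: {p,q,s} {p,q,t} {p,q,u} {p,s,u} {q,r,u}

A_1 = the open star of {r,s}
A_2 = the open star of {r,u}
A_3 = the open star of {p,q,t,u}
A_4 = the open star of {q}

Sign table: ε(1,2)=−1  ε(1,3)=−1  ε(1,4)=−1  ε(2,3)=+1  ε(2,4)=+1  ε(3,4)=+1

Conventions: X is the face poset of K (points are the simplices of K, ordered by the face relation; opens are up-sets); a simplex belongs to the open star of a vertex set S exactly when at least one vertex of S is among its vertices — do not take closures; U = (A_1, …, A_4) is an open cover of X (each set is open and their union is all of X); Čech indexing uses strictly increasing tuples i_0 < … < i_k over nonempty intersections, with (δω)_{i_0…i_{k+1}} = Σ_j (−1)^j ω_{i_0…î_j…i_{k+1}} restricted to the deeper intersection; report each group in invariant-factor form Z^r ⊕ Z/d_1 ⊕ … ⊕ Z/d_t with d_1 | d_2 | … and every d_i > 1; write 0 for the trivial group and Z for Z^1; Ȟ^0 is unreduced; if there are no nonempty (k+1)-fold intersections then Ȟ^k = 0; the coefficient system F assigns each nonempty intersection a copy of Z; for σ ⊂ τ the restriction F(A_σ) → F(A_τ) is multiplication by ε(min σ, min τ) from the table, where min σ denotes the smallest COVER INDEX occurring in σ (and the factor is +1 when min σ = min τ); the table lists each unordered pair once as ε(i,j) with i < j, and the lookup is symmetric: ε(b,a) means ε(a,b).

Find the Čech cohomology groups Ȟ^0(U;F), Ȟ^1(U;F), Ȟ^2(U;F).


nerve of the cover:
  A1={{r},{s},{p,s},{q,r},{q,s},{r,s},{r,u},{s,u},{p,q,s},{p,s,u},{q,r,u}} A2={{r},{u},{p,u},{q,r},{q,u},{r,s},{r,u},{s,u},{t,u},{p,q,u},{p,s,u},{q,r,u}} A3={{p},{q},{t},{u},{p,q},{p,s},{p,t},{p,u},{q,r},{q,s},{q,t},{q,u},{r,u},{s,u},{t,u},{p,q,s},{p,q,t},{p,q,u},{p,s,u},{q,r,u}} A4={{q},{p,q},{q,r},{q,s},{q,t},{q,u},{p,q,s},{p,q,t},{p,q,u},{q,r,u}}
  A12={{r},{q,r},{r,s},{r,u},{s,u},{p,s,u},{q,r,u}} A13={{p,s},{q,r},{q,s},{r,u},{s,u},{p,q,s},{p,s,u},{q,r,u}} A14={{q,r},{q,s},{p,q,s},{q,r,u}} A23={{u},{p,u},{q,r},{q,u},{r,u},{s,u},{t,u},{p,q,u},{p,s,u},{q,r,u}} A24={{q,r},{q,u},{p,q,u},{q,r,u}} A34={{q},{p,q},{q,r},{q,s},{q,t},{q,u},{p,q,s},{p,q,t},{p,q,u},{q,r,u}}
  A123={{q,r},{r,u},{s,u},{p,s,u},{q,r,u}} A124={{q,r},{q,r,u}} A134={{q,r},{q,s},{p,q,s},{q,r,u}} A234={{q,r},{q,u},{p,q,u},{q,r,u}}
  A1234={{q,r},{q,r,u}}
C dims 4,6,4,1; δ0: rk 3, SNF 1^3; δ1: rk 3, SNF 1^3; δ2: rk 1, SNF 1^1
Ȟ^0 = (4 − 3) − 0 = 1, so Ȟ^0 ≅ Z
Ȟ^1 = (6 − 3) − 3 = 0, so Ȟ^1 ≅ 0
Ȟ^2 = (4 − 1) − 3 = 0, so Ȟ^2 ≅ 0

Ȟ^0(U;F) ≅ Z, Ȟ^1(U;F) ≅ 0 and Ȟ^2(U;F) ≅ 0


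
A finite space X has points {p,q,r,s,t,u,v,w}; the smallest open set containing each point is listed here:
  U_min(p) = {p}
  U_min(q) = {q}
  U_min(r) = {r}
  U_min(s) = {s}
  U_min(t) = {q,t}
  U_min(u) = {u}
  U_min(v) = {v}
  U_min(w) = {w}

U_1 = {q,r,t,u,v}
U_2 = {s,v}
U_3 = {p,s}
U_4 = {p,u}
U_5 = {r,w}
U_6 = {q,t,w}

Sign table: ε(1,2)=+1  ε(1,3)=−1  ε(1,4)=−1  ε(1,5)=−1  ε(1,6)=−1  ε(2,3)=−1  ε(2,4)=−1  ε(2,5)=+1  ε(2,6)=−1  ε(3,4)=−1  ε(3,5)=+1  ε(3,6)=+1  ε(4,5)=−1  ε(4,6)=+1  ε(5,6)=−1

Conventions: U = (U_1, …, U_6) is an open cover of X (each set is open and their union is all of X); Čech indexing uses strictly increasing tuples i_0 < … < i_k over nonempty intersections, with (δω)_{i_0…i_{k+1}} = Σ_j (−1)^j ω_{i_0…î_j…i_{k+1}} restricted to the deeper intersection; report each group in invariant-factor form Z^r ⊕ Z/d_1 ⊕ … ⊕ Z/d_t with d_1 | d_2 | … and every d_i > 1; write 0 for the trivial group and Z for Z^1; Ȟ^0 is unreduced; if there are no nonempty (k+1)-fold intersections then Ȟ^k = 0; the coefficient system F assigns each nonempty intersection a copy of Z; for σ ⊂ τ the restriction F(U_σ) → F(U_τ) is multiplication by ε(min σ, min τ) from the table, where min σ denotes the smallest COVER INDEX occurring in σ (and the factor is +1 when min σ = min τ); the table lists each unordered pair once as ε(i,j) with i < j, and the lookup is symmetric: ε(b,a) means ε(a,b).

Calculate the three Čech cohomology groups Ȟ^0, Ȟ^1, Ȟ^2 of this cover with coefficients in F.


intersection data:
  U12={v} U14={u} U15={r} U16={q,t} U23={s} U34={p} U56={w}
C dims 6,7; δ0: rk 6, SNF 1^5·2
Ȟ^0 = (6 − 6) − 0 = 0, so Ȟ^0 ≅ 0
Ȟ^1 = (7 − 0) − 6 = 1 plus torsion [2], so Ȟ^1 ≅ Z ⊕ Z/2
Ȟ^2 = (0 − 0) − 0 = 0, so Ȟ^2 ≅ 0

Ȟ^0 ≅ 0,  Ȟ^1 ≅ Z ⊕ Z/2,  Ȟ^2 ≅ 0


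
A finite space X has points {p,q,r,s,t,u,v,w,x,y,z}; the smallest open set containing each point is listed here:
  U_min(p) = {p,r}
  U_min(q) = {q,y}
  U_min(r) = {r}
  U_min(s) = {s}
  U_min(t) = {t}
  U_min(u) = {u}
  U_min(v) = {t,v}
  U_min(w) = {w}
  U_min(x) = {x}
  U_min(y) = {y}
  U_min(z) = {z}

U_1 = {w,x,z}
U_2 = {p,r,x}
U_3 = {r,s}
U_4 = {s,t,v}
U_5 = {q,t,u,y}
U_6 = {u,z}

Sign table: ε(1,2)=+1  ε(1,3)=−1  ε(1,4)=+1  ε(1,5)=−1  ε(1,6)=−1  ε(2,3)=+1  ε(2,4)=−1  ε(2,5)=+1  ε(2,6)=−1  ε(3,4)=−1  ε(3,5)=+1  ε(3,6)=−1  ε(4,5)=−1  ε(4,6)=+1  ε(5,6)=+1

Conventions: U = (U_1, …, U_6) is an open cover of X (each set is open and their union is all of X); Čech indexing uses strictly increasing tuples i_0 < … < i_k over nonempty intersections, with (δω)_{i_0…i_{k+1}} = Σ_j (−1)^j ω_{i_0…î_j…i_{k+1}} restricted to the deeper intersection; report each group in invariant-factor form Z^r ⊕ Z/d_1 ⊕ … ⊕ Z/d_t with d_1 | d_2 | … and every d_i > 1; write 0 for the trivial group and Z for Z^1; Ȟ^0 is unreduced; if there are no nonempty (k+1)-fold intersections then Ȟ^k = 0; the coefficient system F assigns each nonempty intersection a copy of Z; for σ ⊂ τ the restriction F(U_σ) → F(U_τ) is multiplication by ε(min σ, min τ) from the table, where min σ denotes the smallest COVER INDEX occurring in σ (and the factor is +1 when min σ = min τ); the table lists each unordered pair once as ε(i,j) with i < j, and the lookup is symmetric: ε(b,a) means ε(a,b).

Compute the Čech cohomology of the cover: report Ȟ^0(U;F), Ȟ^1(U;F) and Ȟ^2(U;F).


Ȟ^0(U;F) ≅ 0,  Ȟ^1(U;F) ≅ Z/2,  Ȟ^2(U;F) ≅ 0

cover nerve:
  U12={x} U16={z} U23={r} U34={s} U45={t} U56={u}
C dims 6,6; δ0: rk 6, SNF 1^5·2
Ȟ^0: (6−6)−0=0 ⇒ 0
Ȟ^1: (6−0)−6=0 plus torsion [2] ⇒ Z/2
Ȟ^2: (0−0)−0=0 ⇒ 0


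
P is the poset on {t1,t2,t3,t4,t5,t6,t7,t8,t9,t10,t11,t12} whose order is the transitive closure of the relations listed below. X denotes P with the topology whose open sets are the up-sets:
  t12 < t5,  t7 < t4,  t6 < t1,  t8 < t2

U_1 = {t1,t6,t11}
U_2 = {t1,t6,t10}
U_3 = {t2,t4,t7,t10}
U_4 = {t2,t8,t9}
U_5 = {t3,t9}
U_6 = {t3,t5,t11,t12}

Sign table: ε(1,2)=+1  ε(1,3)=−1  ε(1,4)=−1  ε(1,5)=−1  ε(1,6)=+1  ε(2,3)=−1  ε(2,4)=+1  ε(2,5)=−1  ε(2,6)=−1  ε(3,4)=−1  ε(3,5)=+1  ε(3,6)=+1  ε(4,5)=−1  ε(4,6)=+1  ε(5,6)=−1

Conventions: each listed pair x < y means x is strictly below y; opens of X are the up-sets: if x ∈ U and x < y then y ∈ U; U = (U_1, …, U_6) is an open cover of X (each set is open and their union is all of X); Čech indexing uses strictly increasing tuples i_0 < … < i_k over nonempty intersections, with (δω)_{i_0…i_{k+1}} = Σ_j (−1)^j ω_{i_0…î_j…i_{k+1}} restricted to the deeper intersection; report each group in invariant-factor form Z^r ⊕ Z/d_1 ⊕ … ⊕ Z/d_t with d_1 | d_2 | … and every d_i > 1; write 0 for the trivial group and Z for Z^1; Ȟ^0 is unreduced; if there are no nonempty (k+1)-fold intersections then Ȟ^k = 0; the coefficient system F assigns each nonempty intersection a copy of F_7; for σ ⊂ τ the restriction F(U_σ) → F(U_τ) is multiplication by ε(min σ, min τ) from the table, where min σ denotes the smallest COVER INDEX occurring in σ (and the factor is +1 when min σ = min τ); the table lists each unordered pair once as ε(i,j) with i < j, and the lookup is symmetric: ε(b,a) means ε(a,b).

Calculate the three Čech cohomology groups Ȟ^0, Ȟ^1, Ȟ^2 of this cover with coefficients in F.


nonempty intersections:
  U12={t1,t6} U16={t11} U23={t10} U34={t2} U45={t9} U56={t3}
C dims 6,6; δ0: rk_F7 5
Ȟ^0: (6−5)−0=1 ⇒ Z/7
Ȟ^1: (6−0)−5=1 ⇒ Z/7
Ȟ^2: (0−0)−0=0 ⇒ 0

Ȟ^0 ≅ Z/7, Ȟ^1 ≅ Z/7 and Ȟ^2 ≅ 0


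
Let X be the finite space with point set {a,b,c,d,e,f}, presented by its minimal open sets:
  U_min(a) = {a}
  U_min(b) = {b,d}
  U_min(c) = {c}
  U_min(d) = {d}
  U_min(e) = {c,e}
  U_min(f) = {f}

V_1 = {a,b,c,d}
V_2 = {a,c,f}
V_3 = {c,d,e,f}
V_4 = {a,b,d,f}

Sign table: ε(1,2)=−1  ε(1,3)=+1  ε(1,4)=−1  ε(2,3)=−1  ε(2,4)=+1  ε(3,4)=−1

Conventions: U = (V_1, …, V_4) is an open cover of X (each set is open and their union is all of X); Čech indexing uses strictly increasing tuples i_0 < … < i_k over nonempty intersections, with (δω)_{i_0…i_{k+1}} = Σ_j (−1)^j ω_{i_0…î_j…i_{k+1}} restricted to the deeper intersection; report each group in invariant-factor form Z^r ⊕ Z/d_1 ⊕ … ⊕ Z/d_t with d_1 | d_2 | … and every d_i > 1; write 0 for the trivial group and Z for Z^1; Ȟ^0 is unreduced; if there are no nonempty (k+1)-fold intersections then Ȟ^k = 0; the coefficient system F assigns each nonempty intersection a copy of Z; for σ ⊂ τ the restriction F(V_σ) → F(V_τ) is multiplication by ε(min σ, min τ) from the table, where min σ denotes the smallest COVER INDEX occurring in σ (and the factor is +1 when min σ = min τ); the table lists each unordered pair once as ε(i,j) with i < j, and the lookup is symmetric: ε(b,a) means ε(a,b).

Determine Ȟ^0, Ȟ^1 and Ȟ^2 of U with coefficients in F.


nonempty intersections:
  V12={a,c} V13={c,d} V14={a,b,d} V23={c,f} V24={a,f} V34={d,f}
  V123={c} V124={a} V134={d} V234={f}
C dims 4,6,4; δ0: rk 3, SNF 1^3; δ1: rk 3, SNF 1^3
Ȟ^0: (4−3)−0=1 ⇒ Z
Ȟ^1: (6−3)−3=0 ⇒ 0
Ȟ^2: (4−0)−3=1 ⇒ Z

Ȟ^0 ≅ Z,  Ȟ^1 ≅ 0,  Ȟ^2 ≅ Z


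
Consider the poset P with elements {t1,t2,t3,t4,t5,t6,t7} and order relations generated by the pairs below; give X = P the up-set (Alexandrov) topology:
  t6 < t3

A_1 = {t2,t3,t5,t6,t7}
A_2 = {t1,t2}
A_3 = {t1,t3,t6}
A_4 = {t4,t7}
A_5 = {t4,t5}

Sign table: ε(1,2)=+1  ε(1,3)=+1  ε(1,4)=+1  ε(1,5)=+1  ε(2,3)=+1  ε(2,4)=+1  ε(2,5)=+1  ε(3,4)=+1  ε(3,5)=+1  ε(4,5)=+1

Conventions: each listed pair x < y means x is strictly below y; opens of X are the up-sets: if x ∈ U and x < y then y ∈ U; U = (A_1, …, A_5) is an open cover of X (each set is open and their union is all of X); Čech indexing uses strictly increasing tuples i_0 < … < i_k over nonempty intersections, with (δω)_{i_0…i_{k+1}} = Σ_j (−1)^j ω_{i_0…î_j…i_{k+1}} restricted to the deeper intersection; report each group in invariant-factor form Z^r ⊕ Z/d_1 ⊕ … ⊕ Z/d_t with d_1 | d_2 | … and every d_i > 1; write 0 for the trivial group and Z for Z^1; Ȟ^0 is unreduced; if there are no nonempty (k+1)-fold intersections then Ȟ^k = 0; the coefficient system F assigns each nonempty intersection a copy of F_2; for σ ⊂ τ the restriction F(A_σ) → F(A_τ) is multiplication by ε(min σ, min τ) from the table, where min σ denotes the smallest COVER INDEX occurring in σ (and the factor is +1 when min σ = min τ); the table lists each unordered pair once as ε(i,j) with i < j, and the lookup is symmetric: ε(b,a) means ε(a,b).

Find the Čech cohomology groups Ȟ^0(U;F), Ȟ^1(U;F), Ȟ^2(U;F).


cover nerve:
  A12={t2} A13={t3,t6} A14={t7} A15={t5} A23={t1} A45={t4}
C dims 5,6; δ0: rk_F2 4
Ȟ^0: (5−4)−0=1 ⇒ Z/2
Ȟ^1: (6−0)−4=2 ⇒ Z/2 ⊕ Z/2
Ȟ^2: (0−0)−0=0 ⇒ 0

Ȟ^0 ≅ Z/2,  Ȟ^1 ≅ Z/2 ⊕ Z/2,  Ȟ^2 ≅ 0


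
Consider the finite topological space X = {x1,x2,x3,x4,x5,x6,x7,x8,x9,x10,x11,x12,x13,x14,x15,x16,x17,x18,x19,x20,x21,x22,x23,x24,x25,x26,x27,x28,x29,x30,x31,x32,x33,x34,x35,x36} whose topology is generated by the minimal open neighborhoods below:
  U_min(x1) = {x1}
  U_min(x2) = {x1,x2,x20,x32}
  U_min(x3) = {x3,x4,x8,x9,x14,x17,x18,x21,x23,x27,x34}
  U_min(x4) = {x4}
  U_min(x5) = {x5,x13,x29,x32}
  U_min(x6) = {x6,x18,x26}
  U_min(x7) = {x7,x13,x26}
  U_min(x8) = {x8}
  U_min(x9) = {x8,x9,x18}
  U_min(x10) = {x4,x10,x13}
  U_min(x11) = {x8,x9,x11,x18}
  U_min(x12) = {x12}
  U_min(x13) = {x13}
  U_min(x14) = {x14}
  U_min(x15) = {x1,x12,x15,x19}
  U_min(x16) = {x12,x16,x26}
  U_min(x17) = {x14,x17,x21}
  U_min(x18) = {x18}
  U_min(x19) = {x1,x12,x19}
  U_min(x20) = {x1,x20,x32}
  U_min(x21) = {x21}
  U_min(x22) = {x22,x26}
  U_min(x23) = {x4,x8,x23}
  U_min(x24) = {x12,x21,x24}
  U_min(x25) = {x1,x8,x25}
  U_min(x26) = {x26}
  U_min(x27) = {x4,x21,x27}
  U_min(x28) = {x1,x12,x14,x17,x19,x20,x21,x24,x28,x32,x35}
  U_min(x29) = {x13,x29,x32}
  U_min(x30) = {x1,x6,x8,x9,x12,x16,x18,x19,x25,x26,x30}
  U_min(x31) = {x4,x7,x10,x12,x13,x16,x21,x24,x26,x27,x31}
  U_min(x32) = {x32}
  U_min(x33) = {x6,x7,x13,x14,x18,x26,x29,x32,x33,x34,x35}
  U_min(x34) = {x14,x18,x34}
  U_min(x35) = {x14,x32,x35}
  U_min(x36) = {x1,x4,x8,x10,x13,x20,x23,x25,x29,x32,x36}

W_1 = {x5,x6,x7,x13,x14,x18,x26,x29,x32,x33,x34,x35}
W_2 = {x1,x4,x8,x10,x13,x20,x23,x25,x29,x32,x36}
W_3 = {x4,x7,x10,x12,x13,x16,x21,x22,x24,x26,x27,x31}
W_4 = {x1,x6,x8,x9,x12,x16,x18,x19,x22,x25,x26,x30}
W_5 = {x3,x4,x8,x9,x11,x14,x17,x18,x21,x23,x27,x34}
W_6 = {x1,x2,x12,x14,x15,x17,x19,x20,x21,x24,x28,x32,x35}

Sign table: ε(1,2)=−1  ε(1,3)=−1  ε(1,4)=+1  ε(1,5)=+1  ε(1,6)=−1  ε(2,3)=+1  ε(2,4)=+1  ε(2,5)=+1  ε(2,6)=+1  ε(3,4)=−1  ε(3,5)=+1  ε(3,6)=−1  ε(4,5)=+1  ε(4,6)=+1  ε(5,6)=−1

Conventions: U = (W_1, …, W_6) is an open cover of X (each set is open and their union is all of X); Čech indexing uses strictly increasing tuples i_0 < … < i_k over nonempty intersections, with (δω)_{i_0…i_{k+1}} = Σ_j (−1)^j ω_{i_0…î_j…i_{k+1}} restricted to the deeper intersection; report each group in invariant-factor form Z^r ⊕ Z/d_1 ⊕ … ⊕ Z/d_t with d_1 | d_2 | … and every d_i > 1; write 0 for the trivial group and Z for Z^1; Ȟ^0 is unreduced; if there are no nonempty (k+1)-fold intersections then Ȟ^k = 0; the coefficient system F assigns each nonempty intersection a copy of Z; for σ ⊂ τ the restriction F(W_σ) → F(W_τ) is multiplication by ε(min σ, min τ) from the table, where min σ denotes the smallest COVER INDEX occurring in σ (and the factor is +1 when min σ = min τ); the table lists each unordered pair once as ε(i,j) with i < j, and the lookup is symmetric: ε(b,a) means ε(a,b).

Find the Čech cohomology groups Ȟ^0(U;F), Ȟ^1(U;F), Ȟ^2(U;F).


nerve of the cover:
  W12={x13,x29,x32} W13={x7,x13,x26} W14={x6,x18,x26} W15={x14,x18,x34} W16={x14,x32,x35} W23={x4,x10,x13} W24={x1,x8,x25} W25={x4,x8,x23} W26={x1,x20,x32} W34={x12,x16,x22,x26} W35={x4,x21,x27} W36={x12,x21,x24} W45={x8,x9,x18} W46={x1,x12,x19} W56={x14,x17,x21}
  W123={x13} W126={x32} W134={x26} W145={x18} W156={x14} W235={x4} W245={x8} W246={x1} W346={x12} W356={x21}
C dims 6,15,10; δ0: rk 6, SNF 1^5·2; δ1: rk 9, SNF 1^9
Ȟ^0 = (6 − 6) − 0 = 0, so Ȟ^0 ≅ 0
Ȟ^1 = (15 − 9) − 6 = 0 plus torsion [2], so Ȟ^1 ≅ Z/2
Ȟ^2 = (10 − 0) − 9 = 1, so Ȟ^2 ≅ Z

Ȟ^0 ≅ 0, Ȟ^1 ≅ Z/2, Ȟ^2 ≅ Z


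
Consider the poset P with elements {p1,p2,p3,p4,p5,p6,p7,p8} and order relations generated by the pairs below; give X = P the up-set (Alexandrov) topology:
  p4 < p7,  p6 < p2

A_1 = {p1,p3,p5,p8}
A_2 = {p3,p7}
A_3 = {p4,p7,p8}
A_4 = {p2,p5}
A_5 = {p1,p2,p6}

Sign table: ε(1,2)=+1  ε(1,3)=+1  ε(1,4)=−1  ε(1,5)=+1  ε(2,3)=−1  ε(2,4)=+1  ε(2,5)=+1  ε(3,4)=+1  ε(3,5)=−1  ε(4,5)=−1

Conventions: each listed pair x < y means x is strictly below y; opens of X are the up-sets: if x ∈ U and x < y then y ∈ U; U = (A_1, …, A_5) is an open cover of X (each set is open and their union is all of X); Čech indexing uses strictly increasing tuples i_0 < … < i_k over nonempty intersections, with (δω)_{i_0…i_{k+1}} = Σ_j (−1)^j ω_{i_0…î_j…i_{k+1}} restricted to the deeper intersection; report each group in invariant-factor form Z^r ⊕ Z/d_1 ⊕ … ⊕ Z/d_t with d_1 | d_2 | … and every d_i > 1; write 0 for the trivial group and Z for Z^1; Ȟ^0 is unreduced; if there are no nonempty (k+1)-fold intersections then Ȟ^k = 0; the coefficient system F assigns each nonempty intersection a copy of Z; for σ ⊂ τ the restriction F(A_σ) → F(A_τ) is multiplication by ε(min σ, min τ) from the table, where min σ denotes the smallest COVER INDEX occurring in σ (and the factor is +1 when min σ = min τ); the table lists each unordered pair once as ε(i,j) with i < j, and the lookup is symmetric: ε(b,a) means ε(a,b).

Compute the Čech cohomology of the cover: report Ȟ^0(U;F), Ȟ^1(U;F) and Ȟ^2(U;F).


Ȟ^0 = 0, Ȟ^1 = Z ⊕ Z/2 and Ȟ^2 = 0

nerve of the cover:
  A12={p3} A13={p8} A14={p5} A15={p1} A23={p7} A45={p2}
C dims 5,6; δ0: rk 5, SNF 1^4·2
Ȟ^0 = (5 − 5) − 0 = 0, so Ȟ^0 ≅ 0
Ȟ^1 = (6 − 0) − 5 = 1 plus torsion [2], so Ȟ^1 ≅ Z ⊕ Z/2
Ȟ^2 = (0 − 0) − 0 = 0, so Ȟ^2 ≅ 0


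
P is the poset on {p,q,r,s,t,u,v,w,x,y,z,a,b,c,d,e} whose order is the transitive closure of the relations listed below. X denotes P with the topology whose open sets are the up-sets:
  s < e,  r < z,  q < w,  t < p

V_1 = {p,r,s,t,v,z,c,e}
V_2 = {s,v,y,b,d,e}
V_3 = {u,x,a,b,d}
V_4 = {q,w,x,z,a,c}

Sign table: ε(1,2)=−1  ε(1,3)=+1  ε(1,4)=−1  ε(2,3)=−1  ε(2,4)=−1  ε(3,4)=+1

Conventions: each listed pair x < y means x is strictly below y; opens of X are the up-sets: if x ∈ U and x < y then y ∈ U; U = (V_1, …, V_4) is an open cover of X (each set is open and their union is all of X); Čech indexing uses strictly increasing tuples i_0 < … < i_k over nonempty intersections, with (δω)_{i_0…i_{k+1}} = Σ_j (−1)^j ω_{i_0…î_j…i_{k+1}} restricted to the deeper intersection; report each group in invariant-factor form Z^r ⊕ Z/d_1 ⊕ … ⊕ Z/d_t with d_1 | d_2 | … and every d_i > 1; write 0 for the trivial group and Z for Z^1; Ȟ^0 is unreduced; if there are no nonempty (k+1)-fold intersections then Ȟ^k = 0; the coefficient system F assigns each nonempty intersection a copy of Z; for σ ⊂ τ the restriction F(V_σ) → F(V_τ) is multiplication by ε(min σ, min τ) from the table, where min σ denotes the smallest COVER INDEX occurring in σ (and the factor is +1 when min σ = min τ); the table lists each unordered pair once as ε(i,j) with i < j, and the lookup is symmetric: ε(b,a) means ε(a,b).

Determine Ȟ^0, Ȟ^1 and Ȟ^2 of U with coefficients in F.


Ȟ^0(U;F) ≅ 0, Ȟ^1(U;F) ≅ Z/2, Ȟ^2(U;F) ≅ 0

cover nerve:
  V12={s,v,e} V14={z,c} V23={b,d} V34={x,a}
C dims 4,4; δ0: rk 4, SNF 1^3·2
Ȟ^0: (4−4)−0=0 ⇒ 0
Ȟ^1: (4−0)−4=0 plus torsion [2] ⇒ Z/2
Ȟ^2: (0−0)−0=0 ⇒ 0


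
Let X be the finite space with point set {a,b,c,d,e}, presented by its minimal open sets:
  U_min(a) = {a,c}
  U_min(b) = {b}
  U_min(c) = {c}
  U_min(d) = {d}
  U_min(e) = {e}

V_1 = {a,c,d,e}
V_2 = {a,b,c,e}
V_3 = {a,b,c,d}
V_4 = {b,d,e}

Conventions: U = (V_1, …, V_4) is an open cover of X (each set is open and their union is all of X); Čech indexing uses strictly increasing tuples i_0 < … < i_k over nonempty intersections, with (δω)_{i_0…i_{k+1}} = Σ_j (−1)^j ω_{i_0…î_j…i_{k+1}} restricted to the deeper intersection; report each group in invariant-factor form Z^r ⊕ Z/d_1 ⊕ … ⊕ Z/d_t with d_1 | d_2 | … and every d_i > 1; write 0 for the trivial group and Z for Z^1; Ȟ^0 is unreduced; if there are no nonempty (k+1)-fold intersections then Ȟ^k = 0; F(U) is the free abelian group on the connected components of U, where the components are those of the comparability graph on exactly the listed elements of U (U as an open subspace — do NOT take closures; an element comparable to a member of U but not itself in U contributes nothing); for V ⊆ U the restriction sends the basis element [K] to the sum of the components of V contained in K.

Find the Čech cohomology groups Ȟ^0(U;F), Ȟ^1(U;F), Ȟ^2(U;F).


Ȟ^0 = Z^4; Ȟ^1 = 0; Ȟ^2 = 0

cover nerve:
  V12={a,c,e} V13={a,c,d} V14={d,e} V23={a,b,c} V24={b,e} V34={b,d}
  V123={a,c} V124={e} V134={d} V234={b}
components per intersection:
  V1: {a,c} {d} {e}
  V2: {a,c} {b} {e}
  V3: {a,c} {b} {d}
  V4: {b} {d} {e}
  V12: {a,c} {e}
  V13: {a,c} {d}
  V14: {d} {e}
  V23: {a,c} {b}
  V24: {b} {e}
  V34: {b} {d}
  V123: {a,c}
  V124: {e}
  V134: {d}
  V234: {b}
C dims 12,12,4; δ0: rk 8, SNF 1^8; δ1: rk 4, SNF 1^4
Ȟ^0: (12−8)−0=4 ⇒ Z^4
Ȟ^1: (12−4)−8=0 ⇒ 0
Ȟ^2: (4−0)−4=0 ⇒ 0


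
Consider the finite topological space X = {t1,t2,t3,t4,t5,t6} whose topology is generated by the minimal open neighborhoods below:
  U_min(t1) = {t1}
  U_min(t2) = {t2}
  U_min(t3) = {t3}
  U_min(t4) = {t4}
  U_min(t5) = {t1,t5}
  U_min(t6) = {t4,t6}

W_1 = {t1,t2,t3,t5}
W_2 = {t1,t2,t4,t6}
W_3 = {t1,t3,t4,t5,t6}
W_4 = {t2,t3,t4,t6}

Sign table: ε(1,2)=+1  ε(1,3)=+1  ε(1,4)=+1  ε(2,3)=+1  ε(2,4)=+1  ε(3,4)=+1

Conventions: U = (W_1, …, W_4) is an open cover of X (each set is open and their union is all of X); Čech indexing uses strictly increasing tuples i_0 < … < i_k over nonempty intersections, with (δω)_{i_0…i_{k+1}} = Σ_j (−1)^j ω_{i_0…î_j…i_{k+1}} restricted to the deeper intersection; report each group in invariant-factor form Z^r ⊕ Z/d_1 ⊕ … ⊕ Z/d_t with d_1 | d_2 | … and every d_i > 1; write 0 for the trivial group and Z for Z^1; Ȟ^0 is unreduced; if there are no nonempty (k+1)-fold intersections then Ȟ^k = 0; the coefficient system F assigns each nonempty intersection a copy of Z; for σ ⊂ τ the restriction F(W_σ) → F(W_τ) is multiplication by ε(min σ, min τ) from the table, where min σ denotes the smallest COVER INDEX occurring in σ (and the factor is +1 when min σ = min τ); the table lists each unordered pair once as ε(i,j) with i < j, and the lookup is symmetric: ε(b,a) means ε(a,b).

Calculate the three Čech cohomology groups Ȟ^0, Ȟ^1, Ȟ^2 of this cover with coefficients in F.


Ȟ^0(U;F) ≅ Z, Ȟ^1(U;F) ≅ 0, Ȟ^2(U;F) ≅ Z

cover nerve:
  W12={t1,t2} W13={t1,t3,t5} W14={t2,t3} W23={t1,t4,t6} W24={t2,t4,t6} W34={t3,t4,t6}
  W123={t1} W124={t2} W134={t3} W234={t4,t6}
C dims 4,6,4; δ0: rk 3, SNF 1^3; δ1: rk 3, SNF 1^3
Ȟ^0: (4−3)−0=1 ⇒ Z
Ȟ^1: (6−3)−3=0 ⇒ 0
Ȟ^2: (4−0)−3=1 ⇒ Z


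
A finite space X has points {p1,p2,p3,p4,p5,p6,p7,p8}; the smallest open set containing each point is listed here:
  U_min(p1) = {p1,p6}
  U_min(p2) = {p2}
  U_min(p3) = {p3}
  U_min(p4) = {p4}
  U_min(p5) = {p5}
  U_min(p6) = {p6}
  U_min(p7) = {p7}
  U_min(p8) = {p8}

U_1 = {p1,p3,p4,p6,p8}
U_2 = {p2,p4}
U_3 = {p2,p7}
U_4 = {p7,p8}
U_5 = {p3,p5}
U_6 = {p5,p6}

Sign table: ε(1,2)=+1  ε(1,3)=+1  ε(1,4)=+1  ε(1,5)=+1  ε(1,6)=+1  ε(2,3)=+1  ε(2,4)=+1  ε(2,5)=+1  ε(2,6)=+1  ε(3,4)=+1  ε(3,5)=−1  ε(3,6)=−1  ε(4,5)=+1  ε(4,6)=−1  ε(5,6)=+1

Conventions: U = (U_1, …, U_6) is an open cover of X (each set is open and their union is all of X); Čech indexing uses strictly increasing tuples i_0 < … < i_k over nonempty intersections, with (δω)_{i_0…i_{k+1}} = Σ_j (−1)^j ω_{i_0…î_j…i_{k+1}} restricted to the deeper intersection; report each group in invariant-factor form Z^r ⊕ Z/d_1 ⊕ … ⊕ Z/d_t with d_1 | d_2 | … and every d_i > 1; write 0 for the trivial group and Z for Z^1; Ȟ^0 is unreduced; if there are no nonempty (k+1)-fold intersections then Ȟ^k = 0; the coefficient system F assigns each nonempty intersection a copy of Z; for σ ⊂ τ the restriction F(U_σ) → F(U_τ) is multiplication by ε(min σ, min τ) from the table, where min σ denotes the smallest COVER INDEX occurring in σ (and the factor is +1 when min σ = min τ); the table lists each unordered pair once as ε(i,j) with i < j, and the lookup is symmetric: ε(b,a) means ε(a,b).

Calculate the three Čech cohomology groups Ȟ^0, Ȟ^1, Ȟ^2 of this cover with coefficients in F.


nonempty overlaps:
  U12={p4} U14={p8} U15={p3} U16={p6} U23={p2} U34={p7} U56={p5}
C dims 6,7; δ0: rk 5, SNF 1^5
degree 0: 6−5−0 = 1 → Ȟ^0 ≅ Z
degree 1: 7−0−5 = 2 → Ȟ^1 ≅ Z^2
degree 2: 0−0−0 = 0 → Ȟ^2 ≅ 0

Ȟ^0 ≅ Z,  Ȟ^1 ≅ Z^2,  Ȟ^2 ≅ 0


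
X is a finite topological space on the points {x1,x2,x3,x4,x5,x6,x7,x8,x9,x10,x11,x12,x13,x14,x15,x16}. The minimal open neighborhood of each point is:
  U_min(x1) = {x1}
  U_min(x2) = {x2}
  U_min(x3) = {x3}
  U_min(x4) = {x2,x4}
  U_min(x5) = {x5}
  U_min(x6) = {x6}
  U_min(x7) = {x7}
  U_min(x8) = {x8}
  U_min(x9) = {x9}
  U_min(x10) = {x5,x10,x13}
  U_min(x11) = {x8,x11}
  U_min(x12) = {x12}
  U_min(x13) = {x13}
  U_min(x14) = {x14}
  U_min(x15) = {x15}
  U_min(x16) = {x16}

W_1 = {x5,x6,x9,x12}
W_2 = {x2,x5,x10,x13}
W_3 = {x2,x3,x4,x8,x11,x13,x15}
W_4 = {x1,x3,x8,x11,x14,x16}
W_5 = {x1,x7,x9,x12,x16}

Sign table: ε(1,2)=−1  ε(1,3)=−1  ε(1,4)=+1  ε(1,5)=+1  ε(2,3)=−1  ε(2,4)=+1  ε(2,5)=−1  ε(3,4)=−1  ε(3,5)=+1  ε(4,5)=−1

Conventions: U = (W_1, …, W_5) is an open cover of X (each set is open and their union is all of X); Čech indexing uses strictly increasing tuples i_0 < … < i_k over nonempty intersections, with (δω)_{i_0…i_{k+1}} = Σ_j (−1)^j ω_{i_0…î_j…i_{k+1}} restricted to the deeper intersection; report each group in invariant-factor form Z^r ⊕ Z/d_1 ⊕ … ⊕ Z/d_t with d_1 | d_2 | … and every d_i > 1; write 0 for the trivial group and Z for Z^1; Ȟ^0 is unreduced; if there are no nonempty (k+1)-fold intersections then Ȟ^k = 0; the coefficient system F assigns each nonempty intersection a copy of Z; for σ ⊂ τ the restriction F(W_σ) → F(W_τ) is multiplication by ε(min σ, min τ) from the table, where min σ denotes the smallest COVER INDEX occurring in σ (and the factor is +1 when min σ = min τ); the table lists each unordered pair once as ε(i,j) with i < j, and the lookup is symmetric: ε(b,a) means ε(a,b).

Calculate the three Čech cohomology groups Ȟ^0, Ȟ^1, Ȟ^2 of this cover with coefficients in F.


cover nerve:
  W12={x5} W15={x9,x12} W23={x2,x13} W34={x3,x8,x11} W45={x1,x16}
C dims 5,5; δ0: rk 4, SNF 1^4
Ȟ^0: (5−4)−0=1 ⇒ Z
Ȟ^1: (5−0)−4=1 ⇒ Z
Ȟ^2: (0−0)−0=0 ⇒ 0

Ȟ^0 = Z; Ȟ^1 = Z; Ȟ^2 = 0


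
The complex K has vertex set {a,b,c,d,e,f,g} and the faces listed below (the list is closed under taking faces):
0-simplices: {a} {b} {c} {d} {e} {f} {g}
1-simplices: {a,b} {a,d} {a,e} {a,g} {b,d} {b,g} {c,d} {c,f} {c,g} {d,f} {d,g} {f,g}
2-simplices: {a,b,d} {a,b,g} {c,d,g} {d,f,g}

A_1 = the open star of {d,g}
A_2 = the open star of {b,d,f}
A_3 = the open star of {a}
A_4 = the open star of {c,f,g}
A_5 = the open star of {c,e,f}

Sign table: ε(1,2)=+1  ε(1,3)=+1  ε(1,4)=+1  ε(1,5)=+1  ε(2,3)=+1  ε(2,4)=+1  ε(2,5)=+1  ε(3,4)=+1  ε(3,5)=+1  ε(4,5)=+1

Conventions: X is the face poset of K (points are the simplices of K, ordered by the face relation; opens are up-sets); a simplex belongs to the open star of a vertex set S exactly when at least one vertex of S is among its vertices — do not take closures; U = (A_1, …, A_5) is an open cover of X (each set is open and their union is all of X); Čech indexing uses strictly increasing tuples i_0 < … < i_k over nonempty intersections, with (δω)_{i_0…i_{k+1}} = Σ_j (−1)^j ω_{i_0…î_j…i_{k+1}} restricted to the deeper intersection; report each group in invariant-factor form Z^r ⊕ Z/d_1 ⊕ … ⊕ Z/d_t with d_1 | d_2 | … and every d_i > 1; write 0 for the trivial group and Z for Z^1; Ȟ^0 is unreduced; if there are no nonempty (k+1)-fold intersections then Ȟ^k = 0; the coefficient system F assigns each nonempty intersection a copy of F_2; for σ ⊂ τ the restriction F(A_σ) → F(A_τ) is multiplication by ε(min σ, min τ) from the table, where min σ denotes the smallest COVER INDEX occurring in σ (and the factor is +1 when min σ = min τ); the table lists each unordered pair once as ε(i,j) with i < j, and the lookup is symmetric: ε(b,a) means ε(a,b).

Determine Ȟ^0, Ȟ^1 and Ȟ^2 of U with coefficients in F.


Ȟ^0 ≅ Z/2,  Ȟ^1 ≅ Z/2,  Ȟ^2 ≅ 0

nerve of the cover:
  A1={{d},{g},{a,d},{a,g},{b,d},{b,g},{c,d},{c,g},{d,f},{d,g},{f,g},{a,b,d},{a,b,g},{c,d,g},{d,f,g}} A2={{b},{d},{f},{a,b},{a,d},{b,d},{b,g},{c,d},{c,f},{d,f},{d,g},{f,g},{a,b,d},{a,b,g},{c,d,g},{d,f,g}} A3={{a},{a,b},{a,d},{a,e},{a,g},{a,b,d},{a,b,g}} A4={{c},{f},{g},{a,g},{b,g},{c,d},{c,f},{c,g},{d,f},{d,g},{f,g},{a,b,g},{c,d,g},{d,f,g}} A5={{c},{e},{f},{a,e},{c,d},{c,f},{c,g},{d,f},{f,g},{c,d,g},{d,f,g}}
  A12={{d},{a,d},{b,d},{b,g},{c,d},{d,f},{d,g},{f,g},{a,b,d},{a,b,g},{c,d,g},{d,f,g}} A13={{a,d},{a,g},{a,b,d},{a,b,g}} A14={{g},{a,g},{b,g},{c,d},{c,g},{d,f},{d,g},{f,g},{a,b,g},{c,d,g},{d,f,g}} A15={{c,d},{c,g},{d,f},{f,g},{c,d,g},{d,f,g}} A23={{a,b},{a,d},{a,b,d},{a,b,g}} A24={{f},{b,g},{c,d},{c,f},{d,f},{d,g},{f,g},{a,b,g},{c,d,g},{d,f,g}} A25={{f},{c,d},{c,f},{d,f},{f,g},{c,d,g},{d,f,g}} A34={{a,g},{a,b,g}} A35={{a,e}} A45={{c},{f},{c,d},{c,f},{c,g},{d,f},{f,g},{c,d,g},{d,f,g}}
  A123={{a,d},{a,b,d},{a,b,g}} A124={{b,g},{c,d},{d,f},{d,g},{f,g},{a,b,g},{c,d,g},{d,f,g}} A125={{c,d},{d,f},{f,g},{c,d,g},{d,f,g}} A134={{a,g},{a,b,g}} A145={{c,d},{c,g},{d,f},{f,g},{c,d,g},{d,f,g}} A234={{a,b,g}} A245={{f},{c,d},{c,f},{d,f},{f,g},{c,d,g},{d,f,g}}
  A1234={{a,b,g}} A1245={{c,d},{d,f},{f,g},{c,d,g},{d,f,g}}
C dims 5,10,7,2; δ0: rk_F2 4; δ1: rk_F2 5; δ2: rk_F2 2
Ȟ^0 = (5 − 4) − 0 = 1, so Ȟ^0 ≅ Z/2
Ȟ^1 = (10 − 5) − 4 = 1, so Ȟ^1 ≅ Z/2
Ȟ^2 = (7 − 2) − 5 = 0, so Ȟ^2 ≅ 0


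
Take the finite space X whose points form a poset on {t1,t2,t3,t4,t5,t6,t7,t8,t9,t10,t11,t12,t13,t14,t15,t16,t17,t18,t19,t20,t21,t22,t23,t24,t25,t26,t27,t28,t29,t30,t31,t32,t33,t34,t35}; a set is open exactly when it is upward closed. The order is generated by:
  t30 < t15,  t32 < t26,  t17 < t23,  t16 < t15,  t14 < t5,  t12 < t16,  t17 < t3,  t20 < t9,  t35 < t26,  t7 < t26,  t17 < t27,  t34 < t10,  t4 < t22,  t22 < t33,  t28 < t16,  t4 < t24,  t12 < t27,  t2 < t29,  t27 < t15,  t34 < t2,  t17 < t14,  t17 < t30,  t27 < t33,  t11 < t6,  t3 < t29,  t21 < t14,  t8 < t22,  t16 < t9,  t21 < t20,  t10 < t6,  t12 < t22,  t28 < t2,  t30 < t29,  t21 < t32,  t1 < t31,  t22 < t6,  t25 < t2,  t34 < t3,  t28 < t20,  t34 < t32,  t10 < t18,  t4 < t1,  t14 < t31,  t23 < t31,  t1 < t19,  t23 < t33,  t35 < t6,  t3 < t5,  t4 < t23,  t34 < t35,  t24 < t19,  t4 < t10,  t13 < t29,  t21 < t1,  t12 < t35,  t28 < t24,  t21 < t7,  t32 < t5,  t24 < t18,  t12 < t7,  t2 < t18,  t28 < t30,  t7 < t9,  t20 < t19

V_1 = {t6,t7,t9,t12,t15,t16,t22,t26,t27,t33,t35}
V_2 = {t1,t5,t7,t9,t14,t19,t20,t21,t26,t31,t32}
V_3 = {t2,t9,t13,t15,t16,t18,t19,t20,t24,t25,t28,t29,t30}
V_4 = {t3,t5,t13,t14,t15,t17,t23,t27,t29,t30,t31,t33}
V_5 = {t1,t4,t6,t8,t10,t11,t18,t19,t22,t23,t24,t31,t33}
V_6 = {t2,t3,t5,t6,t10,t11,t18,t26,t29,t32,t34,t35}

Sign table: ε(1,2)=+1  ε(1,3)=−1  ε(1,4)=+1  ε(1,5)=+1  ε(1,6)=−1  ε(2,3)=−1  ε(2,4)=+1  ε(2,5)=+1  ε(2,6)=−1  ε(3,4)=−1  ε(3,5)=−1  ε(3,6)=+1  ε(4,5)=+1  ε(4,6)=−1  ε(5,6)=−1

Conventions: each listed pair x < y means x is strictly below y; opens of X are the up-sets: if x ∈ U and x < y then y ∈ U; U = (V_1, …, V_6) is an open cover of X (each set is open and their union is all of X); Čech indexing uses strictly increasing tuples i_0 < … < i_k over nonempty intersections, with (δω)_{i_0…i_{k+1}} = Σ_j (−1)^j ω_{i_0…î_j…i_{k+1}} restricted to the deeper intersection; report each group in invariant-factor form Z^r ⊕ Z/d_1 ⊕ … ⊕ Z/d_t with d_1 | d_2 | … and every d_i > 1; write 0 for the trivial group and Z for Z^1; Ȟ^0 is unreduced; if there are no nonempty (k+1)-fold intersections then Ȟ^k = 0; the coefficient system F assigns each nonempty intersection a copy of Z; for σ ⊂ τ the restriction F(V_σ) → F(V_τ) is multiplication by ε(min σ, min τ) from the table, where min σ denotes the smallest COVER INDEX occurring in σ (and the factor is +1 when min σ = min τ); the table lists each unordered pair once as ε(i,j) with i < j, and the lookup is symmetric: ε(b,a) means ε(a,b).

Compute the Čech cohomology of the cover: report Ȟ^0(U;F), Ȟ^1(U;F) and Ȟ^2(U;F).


nonempty intersections:
  V12={t7,t9,t26} V13={t9,t15,t16} V14={t15,t27,t33} V15={t6,t22,t33} V16={t6,t26,t35} V23={t9,t19,t20} V24={t5,t14,t31} V25={t1,t19,t31} V26={t5,t26,t32} V34={t13,t15,t29,t30} V35={t18,t19,t24} V36={t2,t18,t29} V45={t23,t31,t33} V46={t3,t5,t29} V56={t6,t10,t11,t18}
  V123={t9} V126={t26} V134={t15} V145={t33} V156={t6} V235={t19} V245={t31} V246={t5} V346={t29} V356={t18}
C dims 6,15,10; δ0: rk 5, SNF 1^5; δ1: rk 10, SNF 1^9·2
Ȟ^0: (6−5)−0=1 ⇒ Z
Ȟ^1: (15−10)−5=0 ⇒ 0
Ȟ^2: (10−0)−10=0 plus torsion [2] ⇒ Z/2

Ȟ^0 = Z,  Ȟ^1 = 0,  Ȟ^2 = Z/2


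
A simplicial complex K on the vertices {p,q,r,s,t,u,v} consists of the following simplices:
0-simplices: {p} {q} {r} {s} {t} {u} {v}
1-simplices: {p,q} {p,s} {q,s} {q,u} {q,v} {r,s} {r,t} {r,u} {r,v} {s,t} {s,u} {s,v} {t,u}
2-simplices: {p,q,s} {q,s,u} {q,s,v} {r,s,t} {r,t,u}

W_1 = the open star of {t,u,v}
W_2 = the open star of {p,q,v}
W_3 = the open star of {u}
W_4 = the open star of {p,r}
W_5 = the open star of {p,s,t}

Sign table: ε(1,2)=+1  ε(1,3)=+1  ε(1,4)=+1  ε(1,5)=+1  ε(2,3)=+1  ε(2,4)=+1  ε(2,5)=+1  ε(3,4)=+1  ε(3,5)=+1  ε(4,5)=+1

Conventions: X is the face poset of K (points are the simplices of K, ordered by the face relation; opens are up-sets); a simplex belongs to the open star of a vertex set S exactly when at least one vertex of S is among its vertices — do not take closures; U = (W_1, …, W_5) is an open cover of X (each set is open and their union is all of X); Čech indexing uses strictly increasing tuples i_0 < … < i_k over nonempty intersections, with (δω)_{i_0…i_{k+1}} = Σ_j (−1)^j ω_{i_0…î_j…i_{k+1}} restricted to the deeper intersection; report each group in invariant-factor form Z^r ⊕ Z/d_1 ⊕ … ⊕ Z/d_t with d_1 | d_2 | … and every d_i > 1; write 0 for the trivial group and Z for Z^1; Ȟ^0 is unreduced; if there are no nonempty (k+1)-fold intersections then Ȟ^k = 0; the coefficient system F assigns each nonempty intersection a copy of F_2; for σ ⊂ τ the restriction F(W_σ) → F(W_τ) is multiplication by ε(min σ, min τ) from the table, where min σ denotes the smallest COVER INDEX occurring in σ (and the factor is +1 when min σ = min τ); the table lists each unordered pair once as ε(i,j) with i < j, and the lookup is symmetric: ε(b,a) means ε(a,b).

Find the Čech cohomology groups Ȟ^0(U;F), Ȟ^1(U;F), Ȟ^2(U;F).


Ȟ^0 ≅ Z/2; Ȟ^1 ≅ 0; Ȟ^2 ≅ Z/2

nerve of the cover:
  W1={{t},{u},{v},{q,u},{q,v},{r,t},{r,u},{r,v},{s,t},{s,u},{s,v},{t,u},{q,s,u},{q,s,v},{r,s,t},{r,t,u}} W2={{p},{q},{v},{p,q},{p,s},{q,s},{q,u},{q,v},{r,v},{s,v},{p,q,s},{q,s,u},{q,s,v}} W3={{u},{q,u},{r,u},{s,u},{t,u},{q,s,u},{r,t,u}} W4={{p},{r},{p,q},{p,s},{r,s},{r,t},{r,u},{r,v},{p,q,s},{r,s,t},{r,t,u}} W5={{p},{s},{t},{p,q},{p,s},{q,s},{r,s},{r,t},{s,t},{s,u},{s,v},{t,u},{p,q,s},{q,s,u},{q,s,v},{r,s,t},{r,t,u}}
  W12={{v},{q,u},{q,v},{r,v},{s,v},{q,s,u},{q,s,v}} W13={{u},{q,u},{r,u},{s,u},{t,u},{q,s,u},{r,t,u}} W14={{r,t},{r,u},{r,v},{r,s,t},{r,t,u}} W15={{t},{r,t},{s,t},{s,u},{s,v},{t,u},{q,s,u},{q,s,v},{r,s,t},{r,t,u}} W23={{q,u},{q,s,u}} W24={{p},{p,q},{p,s},{r,v},{p,q,s}} W25={{p},{p,q},{p,s},{q,s},{s,v},{p,q,s},{q,s,u},{q,s,v}} W34={{r,u},{r,t,u}} W35={{s,u},{t,u},{q,s,u},{r,t,u}} W45={{p},{p,q},{p,s},{r,s},{r,t},{p,q,s},{r,s,t},{r,t,u}}
  W123={{q,u},{q,s,u}} W124={{r,v}} W125={{s,v},{q,s,u},{q,s,v}} W134={{r,u},{r,t,u}} W135={{s,u},{t,u},{q,s,u},{r,t,u}} W145={{r,t},{r,s,t},{r,t,u}} W235={{q,s,u}} W245={{p},{p,q},{p,s},{p,q,s}} W345={{r,t,u}}
  W1235={{q,s,u}} W1345={{r,t,u}}
C dims 5,10,9,2; δ0: rk_F2 4; δ1: rk_F2 6; δ2: rk_F2 2
Ȟ^0 = (5 − 4) − 0 = 1, so Ȟ^0 ≅ Z/2
Ȟ^1 = (10 − 6) − 4 = 0, so Ȟ^1 ≅ 0
Ȟ^2 = (9 − 2) − 6 = 1, so Ȟ^2 ≅ Z/2


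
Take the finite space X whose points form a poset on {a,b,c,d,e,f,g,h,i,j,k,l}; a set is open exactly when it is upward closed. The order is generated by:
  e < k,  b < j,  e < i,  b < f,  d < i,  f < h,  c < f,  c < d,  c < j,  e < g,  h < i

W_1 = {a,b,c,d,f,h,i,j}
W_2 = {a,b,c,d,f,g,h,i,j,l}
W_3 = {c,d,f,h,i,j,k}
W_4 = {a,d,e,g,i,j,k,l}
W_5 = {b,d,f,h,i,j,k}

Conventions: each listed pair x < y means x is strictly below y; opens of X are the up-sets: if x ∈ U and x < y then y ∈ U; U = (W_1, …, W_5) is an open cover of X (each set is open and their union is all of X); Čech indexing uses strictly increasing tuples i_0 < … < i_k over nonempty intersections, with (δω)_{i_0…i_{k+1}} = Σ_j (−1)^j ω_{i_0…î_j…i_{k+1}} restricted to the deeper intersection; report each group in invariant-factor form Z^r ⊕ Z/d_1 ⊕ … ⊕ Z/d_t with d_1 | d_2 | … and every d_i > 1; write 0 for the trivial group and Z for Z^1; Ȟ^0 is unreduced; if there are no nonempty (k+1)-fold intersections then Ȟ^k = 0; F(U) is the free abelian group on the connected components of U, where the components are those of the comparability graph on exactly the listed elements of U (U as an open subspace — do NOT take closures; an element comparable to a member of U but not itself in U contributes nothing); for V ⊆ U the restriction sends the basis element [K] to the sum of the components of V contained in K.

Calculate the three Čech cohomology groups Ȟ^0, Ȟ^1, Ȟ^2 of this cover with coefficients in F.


cover nerve:
  W12={a,b,c,d,f,h,i,j} W13={c,d,f,h,i,j} W14={a,d,i,j} W15={b,d,f,h,i,j} W23={c,d,f,h,i,j} W24={a,d,g,i,j,l} W25={b,d,f,h,i,j} W34={d,i,j,k} W35={d,f,h,i,j,k} W45={d,i,j,k}
  W123={c,d,f,h,i,j} W124={a,d,i,j} W125={b,d,f,h,i,j} W134={d,i,j} W135={d,f,h,i,j} W145={d,i,j} W234={d,i,j} W235={d,f,h,i,j} W245={d,i,j} W345={d,i,j,k}
  W1234={d,i,j} W1235={d,f,h,i,j} W1245={d,i,j} W1345={d,i,j} W2345={d,i,j}
  W12345={d,i,j}
components per intersection:
  W1: {a} {b,c,d,f,h,i,j}
  W2: {a} {b,c,d,f,h,i,j} {g} {l}
  W3: {c,d,f,h,i,j} {k}
  W4: {a} {d,e,g,i,k} {j} {l}
  W5: {b,d,f,h,i,j} {k}
  W12: {a} {b,c,d,f,h,i,j}
  W13: {c,d,f,h,i,j}
  W14: {a} {d,i} {j}
  W15: {b,d,f,h,i,j}
  W23: {c,d,f,h,i,j}
  W24: {a} {d,i} {g} {j} {l}
  W25: {b,d,f,h,i,j}
  W34: {d,i} {j} {k}
  W35: {d,f,h,i} {j} {k}
  W45: {d,i} {j} {k}
  W123: {c,d,f,h,i,j}
  W124: {a} {d,i} {j}
  W125: {b,d,f,h,i,j}
  W134: {d,i} {j}
  W135: {d,f,h,i} {j}
  W145: {d,i} {j}
  W234: {d,i} {j}
  W235: {d,f,h,i} {j}
  W245: {d,i} {j}
  W345: {d,i} {j} {k}
  W1234: {d,i} {j}
  W1235: {d,f,h,i} {j}
  W1245: {d,i} {j}
  W1345: {d,i} {j}
  W2345: {d,i} {j}
  W12345: {d,i} {j}
C dims 14,23,20,10; δ0: rk 11, SNF 1^11; δ1: rk 12, SNF 1^12; δ2: rk 8, SNF 1^8
Ȟ^0: (14−11)−0=3 ⇒ Z^3
Ȟ^1: (23−12)−11=0 ⇒ 0
Ȟ^2: (20−8)−12=0 ⇒ 0

Ȟ^0 ≅ Z^3,  Ȟ^1 ≅ 0,  Ȟ^2 ≅ 0
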